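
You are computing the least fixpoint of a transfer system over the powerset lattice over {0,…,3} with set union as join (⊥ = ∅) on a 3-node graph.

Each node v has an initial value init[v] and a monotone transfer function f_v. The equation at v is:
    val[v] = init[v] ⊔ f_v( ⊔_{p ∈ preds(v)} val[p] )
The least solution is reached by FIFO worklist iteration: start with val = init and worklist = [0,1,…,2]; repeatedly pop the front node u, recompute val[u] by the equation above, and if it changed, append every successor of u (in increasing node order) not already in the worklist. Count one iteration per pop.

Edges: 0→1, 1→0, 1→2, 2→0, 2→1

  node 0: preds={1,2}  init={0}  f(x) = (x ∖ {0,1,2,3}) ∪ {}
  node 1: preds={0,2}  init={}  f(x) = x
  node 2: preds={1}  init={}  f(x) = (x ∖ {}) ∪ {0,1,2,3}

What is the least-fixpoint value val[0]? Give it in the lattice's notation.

{0}

Iteration log — 7 steps:
  step 1. node 0  ⊔preds={}  new={0}  stable
  step 2. node 1  ⊔preds={0}  new={0}  old={}  +wl: 0
  step 3. node 2  ⊔preds={0}  new={0,1,2,3}  old={}  +wl: 1
  step 4. node 0  ⊔preds={0,1,2,3}  new={0}  stable
  step 5. node 1  ⊔preds={0,1,2,3}  new={0,1,2,3}  old={0}  +wl: 0,2
  step 6. node 0  ⊔preds={0,1,2,3}  new={0}  stable
  step 7. node 2  ⊔preds={0,1,2,3}  new={0,1,2,3}  stable

Least fixpoint reached:
  node 0: {0}
  node 1: {0,1,2,3}
  node 2: {0,1,2,3}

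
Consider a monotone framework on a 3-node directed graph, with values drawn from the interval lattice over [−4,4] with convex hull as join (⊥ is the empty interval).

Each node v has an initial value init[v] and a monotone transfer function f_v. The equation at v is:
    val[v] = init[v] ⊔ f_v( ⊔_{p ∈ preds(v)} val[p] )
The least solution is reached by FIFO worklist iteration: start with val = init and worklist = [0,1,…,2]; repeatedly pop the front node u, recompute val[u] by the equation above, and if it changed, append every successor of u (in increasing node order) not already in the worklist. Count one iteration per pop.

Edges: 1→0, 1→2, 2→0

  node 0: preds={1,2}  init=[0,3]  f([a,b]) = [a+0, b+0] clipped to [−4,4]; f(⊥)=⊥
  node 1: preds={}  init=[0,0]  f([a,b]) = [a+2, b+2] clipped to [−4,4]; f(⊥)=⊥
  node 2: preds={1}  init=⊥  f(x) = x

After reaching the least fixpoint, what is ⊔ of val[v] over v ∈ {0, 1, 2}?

Iteration log — 4 steps:
  step 1. node 0  ⊔preds=[0,0]  new=[0,3]  stable
  step 2. node 1  ⊔preds=⊥  new=[0,0]  stable
  step 3. node 2  ⊔preds=[0,0]  new=[0,0]  old=⊥  +wl: 0
  step 4. node 0  ⊔preds=[0,0]  new=[0,3]  stable

Least fixpoint reached:
  node 0: [0,3]
  node 1: [0,0]
  node 2: [0,0]

[0,3]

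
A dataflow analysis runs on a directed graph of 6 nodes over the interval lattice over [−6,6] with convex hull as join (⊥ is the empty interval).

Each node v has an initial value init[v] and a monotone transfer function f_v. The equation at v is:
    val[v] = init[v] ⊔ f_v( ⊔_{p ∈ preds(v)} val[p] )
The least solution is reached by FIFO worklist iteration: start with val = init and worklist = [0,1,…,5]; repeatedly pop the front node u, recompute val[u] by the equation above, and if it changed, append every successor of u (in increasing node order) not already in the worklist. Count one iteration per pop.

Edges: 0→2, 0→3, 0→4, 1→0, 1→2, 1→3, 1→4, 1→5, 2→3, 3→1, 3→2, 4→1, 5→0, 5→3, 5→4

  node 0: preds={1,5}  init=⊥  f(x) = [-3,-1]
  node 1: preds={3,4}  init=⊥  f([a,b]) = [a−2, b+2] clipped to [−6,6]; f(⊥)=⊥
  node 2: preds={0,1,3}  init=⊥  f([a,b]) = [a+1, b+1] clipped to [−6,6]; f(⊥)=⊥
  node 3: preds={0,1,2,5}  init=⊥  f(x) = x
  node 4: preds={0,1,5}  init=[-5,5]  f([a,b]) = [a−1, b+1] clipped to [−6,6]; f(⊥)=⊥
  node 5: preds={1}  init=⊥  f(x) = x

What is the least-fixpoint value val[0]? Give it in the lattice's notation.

[-3,-1]

Iteration log — 11 steps:
  step 1. node 0  ⊔preds=⊥  new=[-3,-1]  old=⊥  +wl: 
  step 2. node 1  ⊔preds=[-5,5]  new=[-6,6]  old=⊥  +wl: 0
  step 3. node 2  ⊔preds=[-6,6]  new=[-5,6]  old=⊥  +wl: 
  step 4. node 3  ⊔preds=[-6,6]  new=[-6,6]  old=⊥  +wl: 1,2
  step 5. node 4  ⊔preds=[-6,6]  new=[-6,6]  old=[-5,5]  +wl: 
  step 6. node 5  ⊔preds=[-6,6]  new=[-6,6]  old=⊥  +wl: 3,4
  step 7. node 0  ⊔preds=[-6,6]  new=[-3,-1]  stable
  step 8. node 1  ⊔preds=[-6,6]  new=[-6,6]  stable
  step 9. node 2  ⊔preds=[-6,6]  new=[-5,6]  stable
  step 10. node 3  ⊔preds=[-6,6]  new=[-6,6]  stable
  step 11. node 4  ⊔preds=[-6,6]  new=[-6,6]  stable

Least fixpoint reached:
  node 0: [-3,-1]
  node 1: [-6,6]
  node 2: [-5,6]
  node 3: [-6,6]
  node 4: [-6,6]
  node 5: [-6,6]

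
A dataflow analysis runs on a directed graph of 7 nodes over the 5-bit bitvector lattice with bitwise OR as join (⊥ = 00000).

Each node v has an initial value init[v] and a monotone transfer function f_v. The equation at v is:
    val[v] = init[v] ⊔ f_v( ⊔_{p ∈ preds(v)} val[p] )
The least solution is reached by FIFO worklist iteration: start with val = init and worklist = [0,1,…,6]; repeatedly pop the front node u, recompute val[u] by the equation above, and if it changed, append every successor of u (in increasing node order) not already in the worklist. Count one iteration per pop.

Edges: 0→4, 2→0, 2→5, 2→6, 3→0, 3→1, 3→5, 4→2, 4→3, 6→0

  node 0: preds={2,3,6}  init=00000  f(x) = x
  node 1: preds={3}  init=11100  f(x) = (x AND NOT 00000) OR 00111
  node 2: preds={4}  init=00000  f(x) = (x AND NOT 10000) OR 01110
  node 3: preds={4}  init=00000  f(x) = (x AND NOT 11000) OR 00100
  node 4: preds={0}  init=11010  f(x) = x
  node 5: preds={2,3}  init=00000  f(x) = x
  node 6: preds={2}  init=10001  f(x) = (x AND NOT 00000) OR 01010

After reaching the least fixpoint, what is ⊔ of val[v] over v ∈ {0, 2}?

11111

Worklist (18 pops):
  #1 pop 0: in=10001 → 10001 (was 00000); enqueue []
  #2 pop 1: in=00000 → 11111 (was 11100); enqueue []
  #3 pop 2: in=11010 → 01110 (was 00000); enqueue [0]
  #4 pop 3: in=11010 → 00110 (was 00000); enqueue [1]
  #5 pop 4: in=10001 → 11011 (was 11010); enqueue [2,3]
  #6 pop 5: in=01110 → 01110 (was 00000); enqueue []
  #7 pop 6: in=01110 → 11111 (was 10001); enqueue []
  #8 pop 0: in=11111 → 11111 (was 10001); enqueue [4]
  #9 pop 1: in=00110 → 11111 (no change)
  #10 pop 2: in=11011 → 01111 (was 01110); enqueue [0,5,6]
  #11 pop 3: in=11011 → 00111 (was 00110); enqueue [1]
  #12 pop 4: in=11111 → 11111 (was 11011); enqueue [2,3]
  #13 pop 0: in=11111 → 11111 (no change)
  #14 pop 5: in=01111 → 01111 (was 01110); enqueue []
  #15 pop 6: in=01111 → 11111 (no change)
  #16 pop 1: in=00111 → 11111 (no change)
  #17 pop 2: in=11111 → 01111 (no change)
  #18 pop 3: in=11111 → 00111 (no change)

Fixpoint:
  val[0] = 11111
  val[1] = 11111
  val[2] = 01111
  val[3] = 00111
  val[4] = 11111
  val[5] = 01111
  val[6] = 11111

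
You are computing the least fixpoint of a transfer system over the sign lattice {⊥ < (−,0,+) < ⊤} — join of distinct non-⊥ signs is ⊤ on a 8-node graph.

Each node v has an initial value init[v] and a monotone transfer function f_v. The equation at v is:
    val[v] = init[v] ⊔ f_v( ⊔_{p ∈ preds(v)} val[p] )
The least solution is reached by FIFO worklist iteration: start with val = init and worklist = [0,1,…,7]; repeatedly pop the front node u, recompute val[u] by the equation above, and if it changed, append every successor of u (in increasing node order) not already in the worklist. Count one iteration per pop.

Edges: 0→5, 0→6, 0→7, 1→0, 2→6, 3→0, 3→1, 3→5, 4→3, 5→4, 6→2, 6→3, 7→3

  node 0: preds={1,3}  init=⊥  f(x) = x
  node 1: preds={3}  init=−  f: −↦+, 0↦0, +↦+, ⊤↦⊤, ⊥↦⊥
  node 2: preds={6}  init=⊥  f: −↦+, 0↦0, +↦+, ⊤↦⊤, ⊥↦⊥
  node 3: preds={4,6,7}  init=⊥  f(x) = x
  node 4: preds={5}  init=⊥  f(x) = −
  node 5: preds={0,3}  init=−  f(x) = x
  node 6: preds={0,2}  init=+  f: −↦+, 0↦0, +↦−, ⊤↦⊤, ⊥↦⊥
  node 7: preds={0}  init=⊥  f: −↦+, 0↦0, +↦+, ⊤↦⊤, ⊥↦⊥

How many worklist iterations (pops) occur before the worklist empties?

Worklist (19 pops):
  #1 pop 0: in=− → − (was ⊥); enqueue []
  #2 pop 1: in=⊥ → − (no change)
  #3 pop 2: in=+ → + (was ⊥); enqueue []
  #4 pop 3: in=+ → + (was ⊥); enqueue [0,1]
  #5 pop 4: in=− → − (was ⊥); enqueue [3]
  #6 pop 5: in=⊤ → ⊤ (was −); enqueue [4]
  #7 pop 6: in=⊤ → ⊤ (was +); enqueue [2]
  #8 pop 7: in=− → + (was ⊥); enqueue []
  #9 pop 0: in=⊤ → ⊤ (was −); enqueue [5,6,7]
  #10 pop 1: in=+ → ⊤ (was −); enqueue [0]
  #11 pop 3: in=⊤ → ⊤ (was +); enqueue [1]
  #12 pop 4: in=⊤ → − (no change)
  #13 pop 2: in=⊤ → ⊤ (was +); enqueue []
  #14 pop 5: in=⊤ → ⊤ (no change)
  #15 pop 6: in=⊤ → ⊤ (no change)
  #16 pop 7: in=⊤ → ⊤ (was +); enqueue [3]
  #17 pop 0: in=⊤ → ⊤ (no change)
  #18 pop 1: in=⊤ → ⊤ (no change)
  #19 pop 3: in=⊤ → ⊤ (no change)

Fixpoint:
  val[0] = ⊤
  val[1] = ⊤
  val[2] = ⊤
  val[3] = ⊤
  val[4] = −
  val[5] = ⊤
  val[6] = ⊤
  val[7] = ⊤

19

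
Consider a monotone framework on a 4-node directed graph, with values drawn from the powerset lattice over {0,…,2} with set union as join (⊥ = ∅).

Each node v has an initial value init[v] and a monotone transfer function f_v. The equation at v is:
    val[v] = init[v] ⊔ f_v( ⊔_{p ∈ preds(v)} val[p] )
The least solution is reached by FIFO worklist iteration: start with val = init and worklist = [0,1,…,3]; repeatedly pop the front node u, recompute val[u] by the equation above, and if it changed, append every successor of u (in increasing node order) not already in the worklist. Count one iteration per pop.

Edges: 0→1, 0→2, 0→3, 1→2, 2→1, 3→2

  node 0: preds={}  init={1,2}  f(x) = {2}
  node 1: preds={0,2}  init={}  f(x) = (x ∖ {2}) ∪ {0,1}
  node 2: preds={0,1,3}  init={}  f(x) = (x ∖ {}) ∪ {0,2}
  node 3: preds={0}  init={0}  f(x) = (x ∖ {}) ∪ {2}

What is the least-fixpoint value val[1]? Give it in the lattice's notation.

Worklist (6 pops):
  #1 pop 0: in={} → {1,2} (no change)
  #2 pop 1: in={1,2} → {0,1} (was {}); enqueue []
  #3 pop 2: in={0,1,2} → {0,1,2} (was {}); enqueue [1]
  #4 pop 3: in={1,2} → {0,1,2} (was {0}); enqueue [2]
  #5 pop 1: in={0,1,2} → {0,1} (no change)
  #6 pop 2: in={0,1,2} → {0,1,2} (no change)

Fixpoint:
  val[0] = {1,2}
  val[1] = {0,1}
  val[2] = {0,1,2}
  val[3] = {0,1,2}

{0,1}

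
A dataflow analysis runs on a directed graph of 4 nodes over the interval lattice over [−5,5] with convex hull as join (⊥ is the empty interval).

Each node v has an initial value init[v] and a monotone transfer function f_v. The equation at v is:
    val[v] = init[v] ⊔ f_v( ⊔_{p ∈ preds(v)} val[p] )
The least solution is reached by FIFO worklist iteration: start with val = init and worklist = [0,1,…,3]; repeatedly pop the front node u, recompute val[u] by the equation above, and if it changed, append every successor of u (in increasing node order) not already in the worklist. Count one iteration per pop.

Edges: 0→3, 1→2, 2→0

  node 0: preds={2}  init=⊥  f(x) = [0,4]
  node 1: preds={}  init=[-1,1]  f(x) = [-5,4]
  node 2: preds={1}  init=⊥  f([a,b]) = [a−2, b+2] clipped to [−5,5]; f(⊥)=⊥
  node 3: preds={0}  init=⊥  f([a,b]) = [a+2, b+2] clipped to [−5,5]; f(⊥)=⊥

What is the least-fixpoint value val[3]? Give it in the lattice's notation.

Trace (5 dequeues):
  [1] u=0 | in ⊥ | out [0,4] | prev ⊥ | push {}
  [2] u=1 | in ⊥ | out [-5,4] | prev [-1,1] | push {}
  [3] u=2 | in [-5,4] | out [-5,5] | prev ⊥ | push {0}
  [4] u=3 | in [0,4] | out [2,5] | prev ⊥ | push {}
  [5] u=0 | in [-5,5] | out [0,4] | ==

Converged values:
  [0] [0,4]
  [1] [-5,4]
  [2] [-5,5]
  [3] [2,5]

[2,5]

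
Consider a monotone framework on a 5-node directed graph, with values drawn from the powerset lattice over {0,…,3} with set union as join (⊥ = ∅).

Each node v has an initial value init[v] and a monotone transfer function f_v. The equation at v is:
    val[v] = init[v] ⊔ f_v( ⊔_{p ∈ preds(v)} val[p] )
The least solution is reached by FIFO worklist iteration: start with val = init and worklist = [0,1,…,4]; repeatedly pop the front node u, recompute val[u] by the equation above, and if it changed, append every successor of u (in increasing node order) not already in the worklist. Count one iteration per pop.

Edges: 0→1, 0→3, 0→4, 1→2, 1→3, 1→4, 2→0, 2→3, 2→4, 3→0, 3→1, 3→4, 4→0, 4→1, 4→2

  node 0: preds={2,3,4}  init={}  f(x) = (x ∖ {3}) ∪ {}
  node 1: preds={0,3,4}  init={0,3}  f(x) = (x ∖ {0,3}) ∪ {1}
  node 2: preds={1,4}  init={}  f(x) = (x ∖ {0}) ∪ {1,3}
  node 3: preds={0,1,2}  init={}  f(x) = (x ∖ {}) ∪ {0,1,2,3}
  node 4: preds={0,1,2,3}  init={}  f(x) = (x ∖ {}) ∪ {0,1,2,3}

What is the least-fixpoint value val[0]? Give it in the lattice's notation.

{0,1,2}

Worklist (11 pops):
  #1 pop 0: in={} → {} (no change)
  #2 pop 1: in={} → {0,1,3} (was {0,3}); enqueue []
  #3 pop 2: in={0,1,3} → {1,3} (was {}); enqueue [0]
  #4 pop 3: in={0,1,3} → {0,1,2,3} (was {}); enqueue [1]
  #5 pop 4: in={0,1,2,3} → {0,1,2,3} (was {}); enqueue [2]
  #6 pop 0: in={0,1,2,3} → {0,1,2} (was {}); enqueue [3,4]
  #7 pop 1: in={0,1,2,3} → {0,1,2,3} (was {0,1,3}); enqueue []
  #8 pop 2: in={0,1,2,3} → {1,2,3} (was {1,3}); enqueue [0]
  #9 pop 3: in={0,1,2,3} → {0,1,2,3} (no change)
  #10 pop 4: in={0,1,2,3} → {0,1,2,3} (no change)
  #11 pop 0: in={0,1,2,3} → {0,1,2} (no change)

Fixpoint:
  val[0] = {0,1,2}
  val[1] = {0,1,2,3}
  val[2] = {1,2,3}
  val[3] = {0,1,2,3}
  val[4] = {0,1,2,3}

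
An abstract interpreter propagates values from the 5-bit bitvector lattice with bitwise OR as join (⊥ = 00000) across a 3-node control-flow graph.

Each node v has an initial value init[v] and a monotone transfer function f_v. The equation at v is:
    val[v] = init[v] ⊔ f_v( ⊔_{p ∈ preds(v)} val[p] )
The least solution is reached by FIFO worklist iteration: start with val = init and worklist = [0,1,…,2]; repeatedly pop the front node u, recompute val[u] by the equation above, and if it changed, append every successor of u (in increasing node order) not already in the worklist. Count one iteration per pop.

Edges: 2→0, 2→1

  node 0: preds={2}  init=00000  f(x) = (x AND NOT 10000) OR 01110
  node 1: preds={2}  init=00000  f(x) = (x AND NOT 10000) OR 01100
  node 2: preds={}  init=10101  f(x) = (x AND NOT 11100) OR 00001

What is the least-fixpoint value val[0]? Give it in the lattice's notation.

Worklist (3 pops):
  #1 pop 0: in=10101 → 01111 (was 00000); enqueue []
  #2 pop 1: in=10101 → 01101 (was 00000); enqueue []
  #3 pop 2: in=00000 → 10101 (no change)

Fixpoint:
  val[0] = 01111
  val[1] = 01101
  val[2] = 10101

01111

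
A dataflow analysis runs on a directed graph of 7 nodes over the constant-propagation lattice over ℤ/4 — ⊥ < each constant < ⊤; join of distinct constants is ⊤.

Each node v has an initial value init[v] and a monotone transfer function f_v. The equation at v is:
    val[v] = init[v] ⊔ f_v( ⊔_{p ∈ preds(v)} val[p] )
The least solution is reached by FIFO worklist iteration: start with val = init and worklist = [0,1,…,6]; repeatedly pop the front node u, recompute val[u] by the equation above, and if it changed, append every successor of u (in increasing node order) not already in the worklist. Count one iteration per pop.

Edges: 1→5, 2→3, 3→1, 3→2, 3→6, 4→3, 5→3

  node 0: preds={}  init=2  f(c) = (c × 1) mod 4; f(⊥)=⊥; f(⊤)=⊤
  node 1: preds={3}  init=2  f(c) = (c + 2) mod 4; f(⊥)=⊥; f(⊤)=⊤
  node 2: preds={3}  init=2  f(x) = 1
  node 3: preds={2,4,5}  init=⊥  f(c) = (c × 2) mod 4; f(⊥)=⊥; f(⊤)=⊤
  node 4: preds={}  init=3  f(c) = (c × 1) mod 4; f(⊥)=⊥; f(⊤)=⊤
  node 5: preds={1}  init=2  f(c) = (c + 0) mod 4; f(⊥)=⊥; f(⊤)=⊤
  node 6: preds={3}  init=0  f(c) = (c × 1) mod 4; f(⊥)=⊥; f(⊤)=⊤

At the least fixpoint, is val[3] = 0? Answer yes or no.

Trace (11 dequeues):
  [1] u=0 | in ⊥ | out 2 | ==
  [2] u=1 | in ⊥ | out 2 | ==
  [3] u=2 | in ⊥ | out ⊤ | prev 2 | push {}
  [4] u=3 | in ⊤ | out ⊤ | prev ⊥ | push {1,2}
  [5] u=4 | in ⊥ | out 3 | ==
  [6] u=5 | in 2 | out 2 | ==
  [7] u=6 | in ⊤ | out ⊤ | prev 0 | push {}
  [8] u=1 | in ⊤ | out ⊤ | prev 2 | push {5}
  [9] u=2 | in ⊤ | out ⊤ | ==
  [10] u=5 | in ⊤ | out ⊤ | prev 2 | push {3}
  [11] u=3 | in ⊤ | out ⊤ | ==

Converged values:
  [0] 2
  [1] ⊤
  [2] ⊤
  [3] ⊤
  [4] 3
  [5] ⊤
  [6] ⊤

no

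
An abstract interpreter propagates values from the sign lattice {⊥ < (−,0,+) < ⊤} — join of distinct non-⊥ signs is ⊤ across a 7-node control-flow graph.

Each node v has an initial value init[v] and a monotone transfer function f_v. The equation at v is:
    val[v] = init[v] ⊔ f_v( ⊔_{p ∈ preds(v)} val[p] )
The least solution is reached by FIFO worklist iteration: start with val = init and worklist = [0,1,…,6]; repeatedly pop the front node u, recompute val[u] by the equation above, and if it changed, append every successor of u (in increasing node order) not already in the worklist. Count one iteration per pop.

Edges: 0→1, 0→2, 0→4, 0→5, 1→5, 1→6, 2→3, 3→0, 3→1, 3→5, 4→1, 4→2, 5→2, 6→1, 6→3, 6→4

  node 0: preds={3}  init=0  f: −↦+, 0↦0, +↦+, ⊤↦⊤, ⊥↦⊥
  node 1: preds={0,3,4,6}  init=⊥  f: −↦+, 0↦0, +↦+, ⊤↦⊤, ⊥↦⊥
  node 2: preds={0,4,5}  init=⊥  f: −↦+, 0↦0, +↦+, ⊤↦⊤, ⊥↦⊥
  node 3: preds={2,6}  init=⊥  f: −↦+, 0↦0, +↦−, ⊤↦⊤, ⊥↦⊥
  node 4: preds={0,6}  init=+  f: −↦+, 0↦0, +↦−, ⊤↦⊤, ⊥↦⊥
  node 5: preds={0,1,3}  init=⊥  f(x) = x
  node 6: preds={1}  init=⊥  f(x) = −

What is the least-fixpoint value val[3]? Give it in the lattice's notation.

Worklist (13 pops):
  #1 pop 0: in=⊥ → 0 (no change)
  #2 pop 1: in=⊤ → ⊤ (was ⊥); enqueue []
  #3 pop 2: in=⊤ → ⊤ (was ⊥); enqueue []
  #4 pop 3: in=⊤ → ⊤ (was ⊥); enqueue [0,1]
  #5 pop 4: in=0 → ⊤ (was +); enqueue [2]
  #6 pop 5: in=⊤ → ⊤ (was ⊥); enqueue []
  #7 pop 6: in=⊤ → − (was ⊥); enqueue [3,4]
  #8 pop 0: in=⊤ → ⊤ (was 0); enqueue [5]
  #9 pop 1: in=⊤ → ⊤ (no change)
  #10 pop 2: in=⊤ → ⊤ (no change)
  #11 pop 3: in=⊤ → ⊤ (no change)
  #12 pop 4: in=⊤ → ⊤ (no change)
  #13 pop 5: in=⊤ → ⊤ (no change)

Fixpoint:
  val[0] = ⊤
  val[1] = ⊤
  val[2] = ⊤
  val[3] = ⊤
  val[4] = ⊤
  val[5] = ⊤
  val[6] = −

⊤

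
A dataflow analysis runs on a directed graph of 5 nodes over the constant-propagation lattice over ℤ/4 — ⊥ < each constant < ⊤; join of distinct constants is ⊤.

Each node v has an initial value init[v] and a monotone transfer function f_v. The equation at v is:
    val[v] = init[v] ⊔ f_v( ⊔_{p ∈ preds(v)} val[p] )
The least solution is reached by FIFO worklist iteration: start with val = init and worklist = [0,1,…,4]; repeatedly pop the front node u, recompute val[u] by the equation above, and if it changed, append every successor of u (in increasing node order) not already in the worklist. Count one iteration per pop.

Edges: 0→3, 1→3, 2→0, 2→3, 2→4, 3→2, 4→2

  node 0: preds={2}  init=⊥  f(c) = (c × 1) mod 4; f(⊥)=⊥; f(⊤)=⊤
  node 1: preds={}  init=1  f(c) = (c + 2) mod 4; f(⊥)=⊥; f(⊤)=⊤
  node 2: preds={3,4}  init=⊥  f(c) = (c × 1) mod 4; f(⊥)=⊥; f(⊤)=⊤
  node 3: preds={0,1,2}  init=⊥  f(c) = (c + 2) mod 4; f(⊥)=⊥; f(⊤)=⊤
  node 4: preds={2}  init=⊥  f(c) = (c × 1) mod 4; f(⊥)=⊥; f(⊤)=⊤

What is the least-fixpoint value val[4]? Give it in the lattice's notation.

Trace (14 dequeues):
  [1] u=0 | in ⊥ | out ⊥ | ==
  [2] u=1 | in ⊥ | out 1 | ==
  [3] u=2 | in ⊥ | out ⊥ | ==
  [4] u=3 | in 1 | out 3 | prev ⊥ | push {2}
  [5] u=4 | in ⊥ | out ⊥ | ==
  [6] u=2 | in 3 | out 3 | prev ⊥ | push {0,3,4}
  [7] u=0 | in 3 | out 3 | prev ⊥ | push {}
  [8] u=3 | in ⊤ | out ⊤ | prev 3 | push {2}
  [9] u=4 | in 3 | out 3 | prev ⊥ | push {}
  [10] u=2 | in ⊤ | out ⊤ | prev 3 | push {0,3,4}
  [11] u=0 | in ⊤ | out ⊤ | prev 3 | push {}
  [12] u=3 | in ⊤ | out ⊤ | ==
  [13] u=4 | in ⊤ | out ⊤ | prev 3 | push {2}
  [14] u=2 | in ⊤ | out ⊤ | ==

Converged values:
  [0] ⊤
  [1] 1
  [2] ⊤
  [3] ⊤
  [4] ⊤

⊤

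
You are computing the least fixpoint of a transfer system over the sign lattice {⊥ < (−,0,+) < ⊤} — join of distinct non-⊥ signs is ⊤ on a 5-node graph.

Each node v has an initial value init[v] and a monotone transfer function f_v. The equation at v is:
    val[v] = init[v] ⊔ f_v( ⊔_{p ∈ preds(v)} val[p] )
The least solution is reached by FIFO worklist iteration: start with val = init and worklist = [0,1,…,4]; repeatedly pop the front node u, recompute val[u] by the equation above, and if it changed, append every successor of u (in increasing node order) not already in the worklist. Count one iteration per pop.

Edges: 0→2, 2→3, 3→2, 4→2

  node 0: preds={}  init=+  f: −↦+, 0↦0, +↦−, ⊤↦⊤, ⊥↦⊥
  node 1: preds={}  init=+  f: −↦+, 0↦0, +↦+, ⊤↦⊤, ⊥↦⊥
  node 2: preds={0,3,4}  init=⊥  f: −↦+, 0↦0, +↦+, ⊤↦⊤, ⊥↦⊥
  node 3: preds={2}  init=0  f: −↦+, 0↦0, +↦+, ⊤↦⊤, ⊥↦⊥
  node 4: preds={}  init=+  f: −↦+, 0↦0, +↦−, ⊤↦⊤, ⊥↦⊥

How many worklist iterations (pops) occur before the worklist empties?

Iteration log — 6 steps:
  step 1. node 0  ⊔preds=⊥  new=+  stable
  step 2. node 1  ⊔preds=⊥  new=+  stable
  step 3. node 2  ⊔preds=⊤  new=⊤  old=⊥  +wl: 
  step 4. node 3  ⊔preds=⊤  new=⊤  old=0  +wl: 2
  step 5. node 4  ⊔preds=⊥  new=+  stable
  step 6. node 2  ⊔preds=⊤  new=⊤  stable

Least fixpoint reached:
  node 0: +
  node 1: +
  node 2: ⊤
  node 3: ⊤
  node 4: +

6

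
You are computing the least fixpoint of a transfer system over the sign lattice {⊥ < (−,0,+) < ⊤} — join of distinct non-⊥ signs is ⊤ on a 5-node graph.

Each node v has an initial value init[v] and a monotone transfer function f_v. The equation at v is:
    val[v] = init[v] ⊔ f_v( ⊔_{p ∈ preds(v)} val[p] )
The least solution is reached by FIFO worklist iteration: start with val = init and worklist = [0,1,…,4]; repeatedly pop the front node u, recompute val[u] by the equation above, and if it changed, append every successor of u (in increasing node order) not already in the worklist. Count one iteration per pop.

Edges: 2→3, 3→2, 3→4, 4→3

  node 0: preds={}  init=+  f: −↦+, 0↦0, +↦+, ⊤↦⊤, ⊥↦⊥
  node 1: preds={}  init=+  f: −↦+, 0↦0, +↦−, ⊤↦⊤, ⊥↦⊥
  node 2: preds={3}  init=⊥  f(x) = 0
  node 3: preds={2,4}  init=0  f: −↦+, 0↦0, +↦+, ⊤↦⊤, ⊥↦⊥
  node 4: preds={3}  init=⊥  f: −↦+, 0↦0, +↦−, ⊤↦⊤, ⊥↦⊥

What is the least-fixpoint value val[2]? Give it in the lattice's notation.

Worklist (6 pops):
  #1 pop 0: in=⊥ → + (no change)
  #2 pop 1: in=⊥ → + (no change)
  #3 pop 2: in=0 → 0 (was ⊥); enqueue []
  #4 pop 3: in=0 → 0 (no change)
  #5 pop 4: in=0 → 0 (was ⊥); enqueue [3]
  #6 pop 3: in=0 → 0 (no change)

Fixpoint:
  val[0] = +
  val[1] = +
  val[2] = 0
  val[3] = 0
  val[4] = 0

0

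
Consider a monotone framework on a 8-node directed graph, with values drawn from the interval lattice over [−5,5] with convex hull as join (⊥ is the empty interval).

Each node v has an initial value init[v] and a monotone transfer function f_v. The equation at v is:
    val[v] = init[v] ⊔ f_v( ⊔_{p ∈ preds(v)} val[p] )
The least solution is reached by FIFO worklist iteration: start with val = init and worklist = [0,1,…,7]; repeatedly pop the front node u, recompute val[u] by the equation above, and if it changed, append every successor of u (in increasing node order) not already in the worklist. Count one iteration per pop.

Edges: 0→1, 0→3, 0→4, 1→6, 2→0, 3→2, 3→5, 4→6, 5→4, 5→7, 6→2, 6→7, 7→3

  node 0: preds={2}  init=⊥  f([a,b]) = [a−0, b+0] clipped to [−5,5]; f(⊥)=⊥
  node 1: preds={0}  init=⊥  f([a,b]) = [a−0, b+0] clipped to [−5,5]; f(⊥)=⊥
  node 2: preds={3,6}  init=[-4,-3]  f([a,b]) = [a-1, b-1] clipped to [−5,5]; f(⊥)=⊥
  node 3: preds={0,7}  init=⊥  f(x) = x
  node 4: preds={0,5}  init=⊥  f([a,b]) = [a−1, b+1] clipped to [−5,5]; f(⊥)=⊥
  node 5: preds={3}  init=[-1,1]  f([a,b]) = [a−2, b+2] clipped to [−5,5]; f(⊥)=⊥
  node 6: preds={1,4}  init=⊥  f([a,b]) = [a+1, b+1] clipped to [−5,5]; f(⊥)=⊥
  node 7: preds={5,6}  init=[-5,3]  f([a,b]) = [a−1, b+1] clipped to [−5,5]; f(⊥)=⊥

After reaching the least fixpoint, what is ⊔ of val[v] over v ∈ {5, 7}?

Trace (25 dequeues):
  [1] u=0 | in [-4,-3] | out [-4,-3] | prev ⊥ | push {}
  [2] u=1 | in [-4,-3] | out [-4,-3] | prev ⊥ | push {}
  [3] u=2 | in ⊥ | out [-4,-3] | ==
  [4] u=3 | in [-5,3] | out [-5,3] | prev ⊥ | push {2}
  [5] u=4 | in [-4,1] | out [-5,2] | prev ⊥ | push {}
  [6] u=5 | in [-5,3] | out [-5,5] | prev [-1,1] | push {4}
  [7] u=6 | in [-5,2] | out [-4,3] | prev ⊥ | push {}
  [8] u=7 | in [-5,5] | out [-5,5] | prev [-5,3] | push {3}
  [9] u=2 | in [-5,3] | out [-5,2] | prev [-4,-3] | push {0}
  [10] u=4 | in [-5,5] | out [-5,5] | prev [-5,2] | push {6}
  [11] u=3 | in [-5,5] | out [-5,5] | prev [-5,3] | push {2,5}
  [12] u=0 | in [-5,2] | out [-5,2] | prev [-4,-3] | push {1,3,4}
  [13] u=6 | in [-5,5] | out [-4,5] | prev [-4,3] | push {7}
  [14] u=2 | in [-5,5] | out [-5,4] | prev [-5,2] | push {0}
  [15] u=5 | in [-5,5] | out [-5,5] | ==
  [16] u=1 | in [-5,2] | out [-5,2] | prev [-4,-3] | push {6}
  [17] u=3 | in [-5,5] | out [-5,5] | ==
  [18] u=4 | in [-5,5] | out [-5,5] | ==
  [19] u=7 | in [-5,5] | out [-5,5] | ==
  [20] u=0 | in [-5,4] | out [-5,4] | prev [-5,2] | push {1,3,4}
  [21] u=6 | in [-5,5] | out [-4,5] | ==
  [22] u=1 | in [-5,4] | out [-5,4] | prev [-5,2] | push {6}
  [23] u=3 | in [-5,5] | out [-5,5] | ==
  [24] u=4 | in [-5,5] | out [-5,5] | ==
  [25] u=6 | in [-5,5] | out [-4,5] | ==

Converged values:
  [0] [-5,4]
  [1] [-5,4]
  [2] [-5,4]
  [3] [-5,5]
  [4] [-5,5]
  [5] [-5,5]
  [6] [-4,5]
  [7] [-5,5]

[-5,5]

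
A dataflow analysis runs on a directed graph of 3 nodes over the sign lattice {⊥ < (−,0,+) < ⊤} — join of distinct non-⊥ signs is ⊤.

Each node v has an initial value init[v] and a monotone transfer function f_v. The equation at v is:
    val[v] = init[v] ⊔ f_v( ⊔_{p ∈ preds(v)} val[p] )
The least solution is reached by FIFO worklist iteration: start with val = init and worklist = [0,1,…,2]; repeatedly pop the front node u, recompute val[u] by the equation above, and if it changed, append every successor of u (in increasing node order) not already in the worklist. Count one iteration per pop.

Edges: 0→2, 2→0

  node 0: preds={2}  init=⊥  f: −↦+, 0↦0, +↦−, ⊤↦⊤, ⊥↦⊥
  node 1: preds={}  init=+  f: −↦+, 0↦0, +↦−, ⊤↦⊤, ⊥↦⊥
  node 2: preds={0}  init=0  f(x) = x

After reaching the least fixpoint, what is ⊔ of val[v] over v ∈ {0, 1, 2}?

Iteration log — 3 steps:
  step 1. node 0  ⊔preds=0  new=0  old=⊥  +wl: 
  step 2. node 1  ⊔preds=⊥  new=+  stable
  step 3. node 2  ⊔preds=0  new=0  stable

Least fixpoint reached:
  node 0: 0
  node 1: +
  node 2: 0

⊤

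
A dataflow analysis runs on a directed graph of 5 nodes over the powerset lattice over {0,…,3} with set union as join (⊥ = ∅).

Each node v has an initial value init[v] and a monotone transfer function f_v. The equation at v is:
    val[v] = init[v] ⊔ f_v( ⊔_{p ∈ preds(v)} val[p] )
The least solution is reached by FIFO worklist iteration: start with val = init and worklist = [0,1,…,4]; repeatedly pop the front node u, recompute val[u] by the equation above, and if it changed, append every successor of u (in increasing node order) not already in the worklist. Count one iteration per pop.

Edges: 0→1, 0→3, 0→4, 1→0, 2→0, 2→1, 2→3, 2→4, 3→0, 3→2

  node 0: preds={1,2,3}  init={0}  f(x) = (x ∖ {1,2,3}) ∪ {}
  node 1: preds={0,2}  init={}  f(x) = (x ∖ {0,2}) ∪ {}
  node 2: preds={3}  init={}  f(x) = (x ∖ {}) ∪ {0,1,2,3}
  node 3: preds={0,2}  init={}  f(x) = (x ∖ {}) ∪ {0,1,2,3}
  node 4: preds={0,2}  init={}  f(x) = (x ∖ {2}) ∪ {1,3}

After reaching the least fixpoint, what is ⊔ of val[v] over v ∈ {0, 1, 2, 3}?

Trace (9 dequeues):
  [1] u=0 | in {} | out {0} | ==
  [2] u=1 | in {0} | out {} | ==
  [3] u=2 | in {} | out {0,1,2,3} | prev {} | push {0,1}
  [4] u=3 | in {0,1,2,3} | out {0,1,2,3} | prev {} | push {2}
  [5] u=4 | in {0,1,2,3} | out {0,1,3} | prev {} | push {}
  [6] u=0 | in {0,1,2,3} | out {0} | ==
  [7] u=1 | in {0,1,2,3} | out {1,3} | prev {} | push {0}
  [8] u=2 | in {0,1,2,3} | out {0,1,2,3} | ==
  [9] u=0 | in {0,1,2,3} | out {0} | ==

Converged values:
  [0] {0}
  [1] {1,3}
  [2] {0,1,2,3}
  [3] {0,1,2,3}
  [4] {0,1,3}

{0,1,2,3}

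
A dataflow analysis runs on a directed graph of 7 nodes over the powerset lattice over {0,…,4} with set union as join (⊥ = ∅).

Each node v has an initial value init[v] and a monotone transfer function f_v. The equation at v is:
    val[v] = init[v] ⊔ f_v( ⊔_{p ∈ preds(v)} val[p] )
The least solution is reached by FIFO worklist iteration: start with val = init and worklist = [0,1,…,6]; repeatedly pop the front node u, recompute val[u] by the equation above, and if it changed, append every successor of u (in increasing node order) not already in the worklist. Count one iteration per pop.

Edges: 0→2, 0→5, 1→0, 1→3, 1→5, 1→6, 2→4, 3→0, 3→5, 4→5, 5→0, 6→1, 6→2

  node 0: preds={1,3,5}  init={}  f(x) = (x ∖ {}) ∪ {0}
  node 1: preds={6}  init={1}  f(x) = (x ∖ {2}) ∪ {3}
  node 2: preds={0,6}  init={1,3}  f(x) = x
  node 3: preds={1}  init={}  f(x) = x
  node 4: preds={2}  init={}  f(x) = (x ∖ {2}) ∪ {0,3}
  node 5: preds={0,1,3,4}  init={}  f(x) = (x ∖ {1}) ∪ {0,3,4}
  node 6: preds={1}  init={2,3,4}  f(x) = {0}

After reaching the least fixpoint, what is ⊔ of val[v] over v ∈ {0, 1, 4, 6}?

Worklist (16 pops):
  #1 pop 0: in={1} → {0,1} (was {}); enqueue []
  #2 pop 1: in={2,3,4} → {1,3,4} (was {1}); enqueue [0]
  #3 pop 2: in={0,1,2,3,4} → {0,1,2,3,4} (was {1,3}); enqueue []
  #4 pop 3: in={1,3,4} → {1,3,4} (was {}); enqueue []
  #5 pop 4: in={0,1,2,3,4} → {0,1,3,4} (was {}); enqueue []
  #6 pop 5: in={0,1,3,4} → {0,3,4} (was {}); enqueue []
  #7 pop 6: in={1,3,4} → {0,2,3,4} (was {2,3,4}); enqueue [1,2]
  #8 pop 0: in={0,1,3,4} → {0,1,3,4} (was {0,1}); enqueue [5]
  #9 pop 1: in={0,2,3,4} → {0,1,3,4} (was {1,3,4}); enqueue [0,3,6]
  #10 pop 2: in={0,1,2,3,4} → {0,1,2,3,4} (no change)
  #11 pop 5: in={0,1,3,4} → {0,3,4} (no change)
  #12 pop 0: in={0,1,3,4} → {0,1,3,4} (no change)
  #13 pop 3: in={0,1,3,4} → {0,1,3,4} (was {1,3,4}); enqueue [0,5]
  #14 pop 6: in={0,1,3,4} → {0,2,3,4} (no change)
  #15 pop 0: in={0,1,3,4} → {0,1,3,4} (no change)
  #16 pop 5: in={0,1,3,4} → {0,3,4} (no change)

Fixpoint:
  val[0] = {0,1,3,4}
  val[1] = {0,1,3,4}
  val[2] = {0,1,2,3,4}
  val[3] = {0,1,3,4}
  val[4] = {0,1,3,4}
  val[5] = {0,3,4}
  val[6] = {0,2,3,4}

{0,1,2,3,4}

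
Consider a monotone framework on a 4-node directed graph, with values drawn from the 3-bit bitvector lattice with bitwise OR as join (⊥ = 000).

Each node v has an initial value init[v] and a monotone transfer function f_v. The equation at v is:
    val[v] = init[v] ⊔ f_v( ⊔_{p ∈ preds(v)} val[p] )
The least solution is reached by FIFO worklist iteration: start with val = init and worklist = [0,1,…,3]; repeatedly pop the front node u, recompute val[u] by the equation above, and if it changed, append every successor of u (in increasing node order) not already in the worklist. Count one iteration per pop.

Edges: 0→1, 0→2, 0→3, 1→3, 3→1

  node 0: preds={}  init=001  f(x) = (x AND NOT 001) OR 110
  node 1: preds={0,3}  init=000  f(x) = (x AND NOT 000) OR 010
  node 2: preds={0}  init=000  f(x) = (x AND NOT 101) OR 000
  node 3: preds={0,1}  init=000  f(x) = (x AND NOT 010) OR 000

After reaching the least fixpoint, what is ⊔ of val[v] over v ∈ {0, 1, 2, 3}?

Trace (5 dequeues):
  [1] u=0 | in 000 | out 111 | prev 001 | push {}
  [2] u=1 | in 111 | out 111 | prev 000 | push {}
  [3] u=2 | in 111 | out 010 | prev 000 | push {}
  [4] u=3 | in 111 | out 101 | prev 000 | push {1}
  [5] u=1 | in 111 | out 111 | ==

Converged values:
  [0] 111
  [1] 111
  [2] 010
  [3] 101

111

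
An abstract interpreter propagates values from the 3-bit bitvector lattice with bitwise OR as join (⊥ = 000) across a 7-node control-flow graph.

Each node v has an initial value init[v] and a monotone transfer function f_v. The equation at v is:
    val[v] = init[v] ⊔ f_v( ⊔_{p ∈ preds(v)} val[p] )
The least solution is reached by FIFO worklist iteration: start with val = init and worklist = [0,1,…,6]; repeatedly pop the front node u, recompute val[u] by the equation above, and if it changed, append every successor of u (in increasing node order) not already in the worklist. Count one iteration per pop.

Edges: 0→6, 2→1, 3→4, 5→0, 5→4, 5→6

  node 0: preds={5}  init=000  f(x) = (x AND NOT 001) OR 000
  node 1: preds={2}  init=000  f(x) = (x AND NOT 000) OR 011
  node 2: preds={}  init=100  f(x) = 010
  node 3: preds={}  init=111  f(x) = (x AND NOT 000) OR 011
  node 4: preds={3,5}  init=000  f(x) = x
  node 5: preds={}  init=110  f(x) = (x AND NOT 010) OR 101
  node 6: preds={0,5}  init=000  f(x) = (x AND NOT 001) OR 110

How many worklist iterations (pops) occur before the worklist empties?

10

Iteration log — 10 steps:
  step 1. node 0  ⊔preds=110  new=110  old=000  +wl: 
  step 2. node 1  ⊔preds=100  new=111  old=000  +wl: 
  step 3. node 2  ⊔preds=000  new=110  old=100  +wl: 1
  step 4. node 3  ⊔preds=000  new=111  stable
  step 5. node 4  ⊔preds=111  new=111  old=000  +wl: 
  step 6. node 5  ⊔preds=000  new=111  old=110  +wl: 0,4
  step 7. node 6  ⊔preds=111  new=110  old=000  +wl: 
  step 8. node 1  ⊔preds=110  new=111  stable
  step 9. node 0  ⊔preds=111  new=110  stable
  step 10. node 4  ⊔preds=111  new=111  stable

Least fixpoint reached:
  node 0: 110
  node 1: 111
  node 2: 110
  node 3: 111
  node 4: 111
  node 5: 111
  node 6: 110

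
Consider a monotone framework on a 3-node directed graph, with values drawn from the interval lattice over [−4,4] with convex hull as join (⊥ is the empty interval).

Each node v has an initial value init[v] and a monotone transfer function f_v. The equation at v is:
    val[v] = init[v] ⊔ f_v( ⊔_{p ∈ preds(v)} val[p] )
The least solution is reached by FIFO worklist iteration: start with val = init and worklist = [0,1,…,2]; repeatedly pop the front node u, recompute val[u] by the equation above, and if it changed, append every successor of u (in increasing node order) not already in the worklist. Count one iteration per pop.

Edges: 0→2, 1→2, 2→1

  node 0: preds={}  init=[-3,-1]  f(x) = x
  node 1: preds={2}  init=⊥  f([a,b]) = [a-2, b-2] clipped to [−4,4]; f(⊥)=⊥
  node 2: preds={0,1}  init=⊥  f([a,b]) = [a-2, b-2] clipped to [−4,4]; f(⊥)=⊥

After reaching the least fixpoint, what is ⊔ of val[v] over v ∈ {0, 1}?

Iteration log — 5 steps:
  step 1. node 0  ⊔preds=⊥  new=[-3,-1]  stable
  step 2. node 1  ⊔preds=⊥  new=⊥  stable
  step 3. node 2  ⊔preds=[-3,-1]  new=[-4,-3]  old=⊥  +wl: 1
  step 4. node 1  ⊔preds=[-4,-3]  new=[-4,-4]  old=⊥  +wl: 2
  step 5. node 2  ⊔preds=[-4,-1]  new=[-4,-3]  stable

Least fixpoint reached:
  node 0: [-3,-1]
  node 1: [-4,-4]
  node 2: [-4,-3]

[-4,-1]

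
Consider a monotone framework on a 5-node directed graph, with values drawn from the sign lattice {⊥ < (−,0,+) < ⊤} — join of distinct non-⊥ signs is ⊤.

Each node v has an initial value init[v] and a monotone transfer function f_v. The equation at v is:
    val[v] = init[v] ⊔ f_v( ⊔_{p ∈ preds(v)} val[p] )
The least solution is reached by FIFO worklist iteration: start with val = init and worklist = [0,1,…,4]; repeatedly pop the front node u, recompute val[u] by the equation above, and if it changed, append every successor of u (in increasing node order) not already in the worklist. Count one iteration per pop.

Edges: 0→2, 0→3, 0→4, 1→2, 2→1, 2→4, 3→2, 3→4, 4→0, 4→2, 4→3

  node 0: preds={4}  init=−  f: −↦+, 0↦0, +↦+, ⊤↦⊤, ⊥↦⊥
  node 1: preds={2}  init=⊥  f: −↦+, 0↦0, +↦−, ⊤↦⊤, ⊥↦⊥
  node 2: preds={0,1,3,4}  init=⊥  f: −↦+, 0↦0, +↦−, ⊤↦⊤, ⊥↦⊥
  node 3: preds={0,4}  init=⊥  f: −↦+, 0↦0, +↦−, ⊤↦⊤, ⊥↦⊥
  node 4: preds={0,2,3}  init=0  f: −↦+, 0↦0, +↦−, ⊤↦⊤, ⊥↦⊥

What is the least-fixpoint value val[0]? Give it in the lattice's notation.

Trace (9 dequeues):
  [1] u=0 | in 0 | out ⊤ | prev − | push {}
  [2] u=1 | in ⊥ | out ⊥ | ==
  [3] u=2 | in ⊤ | out ⊤ | prev ⊥ | push {1}
  [4] u=3 | in ⊤ | out ⊤ | prev ⊥ | push {2}
  [5] u=4 | in ⊤ | out ⊤ | prev 0 | push {0,3}
  [6] u=1 | in ⊤ | out ⊤ | prev ⊥ | push {}
  [7] u=2 | in ⊤ | out ⊤ | ==
  [8] u=0 | in ⊤ | out ⊤ | ==
  [9] u=3 | in ⊤ | out ⊤ | ==

Converged values:
  [0] ⊤
  [1] ⊤
  [2] ⊤
  [3] ⊤
  [4] ⊤

⊤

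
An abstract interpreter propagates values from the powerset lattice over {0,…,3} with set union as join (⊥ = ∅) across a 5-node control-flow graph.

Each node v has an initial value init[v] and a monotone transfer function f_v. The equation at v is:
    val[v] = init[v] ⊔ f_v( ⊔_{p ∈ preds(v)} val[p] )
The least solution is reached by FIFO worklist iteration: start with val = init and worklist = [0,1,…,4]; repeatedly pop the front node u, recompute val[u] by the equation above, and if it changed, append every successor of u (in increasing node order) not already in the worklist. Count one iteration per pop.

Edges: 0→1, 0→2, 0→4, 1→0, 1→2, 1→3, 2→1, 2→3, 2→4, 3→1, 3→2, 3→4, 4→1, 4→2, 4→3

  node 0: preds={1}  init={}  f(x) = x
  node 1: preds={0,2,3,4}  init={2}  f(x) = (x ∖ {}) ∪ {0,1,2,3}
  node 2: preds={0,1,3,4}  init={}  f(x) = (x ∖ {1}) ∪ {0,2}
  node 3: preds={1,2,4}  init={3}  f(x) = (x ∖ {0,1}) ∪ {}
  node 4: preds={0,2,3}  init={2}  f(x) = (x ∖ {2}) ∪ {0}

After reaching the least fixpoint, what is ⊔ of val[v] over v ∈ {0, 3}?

{0,1,2,3}

Worklist (13 pops):
  #1 pop 0: in={2} → {2} (was {}); enqueue []
  #2 pop 1: in={2,3} → {0,1,2,3} (was {2}); enqueue [0]
  #3 pop 2: in={0,1,2,3} → {0,2,3} (was {}); enqueue [1]
  #4 pop 3: in={0,1,2,3} → {2,3} (was {3}); enqueue [2]
  #5 pop 4: in={0,2,3} → {0,2,3} (was {2}); enqueue [3]
  #6 pop 0: in={0,1,2,3} → {0,1,2,3} (was {2}); enqueue [4]
  #7 pop 1: in={0,1,2,3} → {0,1,2,3} (no change)
  #8 pop 2: in={0,1,2,3} → {0,2,3} (no change)
  #9 pop 3: in={0,1,2,3} → {2,3} (no change)
  #10 pop 4: in={0,1,2,3} → {0,1,2,3} (was {0,2,3}); enqueue [1,2,3]
  #11 pop 1: in={0,1,2,3} → {0,1,2,3} (no change)
  #12 pop 2: in={0,1,2,3} → {0,2,3} (no change)
  #13 pop 3: in={0,1,2,3} → {2,3} (no change)

Fixpoint:
  val[0] = {0,1,2,3}
  val[1] = {0,1,2,3}
  val[2] = {0,2,3}
  val[3] = {2,3}
  val[4] = {0,1,2,3}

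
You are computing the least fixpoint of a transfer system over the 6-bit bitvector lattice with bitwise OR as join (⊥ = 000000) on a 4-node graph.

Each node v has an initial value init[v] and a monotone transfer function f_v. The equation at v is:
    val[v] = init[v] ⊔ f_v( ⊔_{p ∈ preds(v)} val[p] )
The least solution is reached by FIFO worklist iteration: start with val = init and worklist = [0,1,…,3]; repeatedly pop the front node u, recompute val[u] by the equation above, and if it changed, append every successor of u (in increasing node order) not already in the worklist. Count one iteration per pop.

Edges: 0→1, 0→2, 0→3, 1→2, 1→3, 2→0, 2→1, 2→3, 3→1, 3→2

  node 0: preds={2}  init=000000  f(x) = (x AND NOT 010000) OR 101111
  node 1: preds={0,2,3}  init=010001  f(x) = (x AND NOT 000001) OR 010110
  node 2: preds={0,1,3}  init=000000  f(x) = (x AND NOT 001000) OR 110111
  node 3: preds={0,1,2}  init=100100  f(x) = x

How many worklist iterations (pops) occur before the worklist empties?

Iteration log — 7 steps:
  step 1. node 0  ⊔preds=000000  new=101111  old=000000  +wl: 
  step 2. node 1  ⊔preds=101111  new=111111  old=010001  +wl: 
  step 3. node 2  ⊔preds=111111  new=110111  old=000000  +wl: 0,1
  step 4. node 3  ⊔preds=111111  new=111111  old=100100  +wl: 2
  step 5. node 0  ⊔preds=110111  new=101111  stable
  step 6. node 1  ⊔preds=111111  new=111111  stable
  step 7. node 2  ⊔preds=111111  new=110111  stable

Least fixpoint reached:
  node 0: 101111
  node 1: 111111
  node 2: 110111
  node 3: 111111

7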